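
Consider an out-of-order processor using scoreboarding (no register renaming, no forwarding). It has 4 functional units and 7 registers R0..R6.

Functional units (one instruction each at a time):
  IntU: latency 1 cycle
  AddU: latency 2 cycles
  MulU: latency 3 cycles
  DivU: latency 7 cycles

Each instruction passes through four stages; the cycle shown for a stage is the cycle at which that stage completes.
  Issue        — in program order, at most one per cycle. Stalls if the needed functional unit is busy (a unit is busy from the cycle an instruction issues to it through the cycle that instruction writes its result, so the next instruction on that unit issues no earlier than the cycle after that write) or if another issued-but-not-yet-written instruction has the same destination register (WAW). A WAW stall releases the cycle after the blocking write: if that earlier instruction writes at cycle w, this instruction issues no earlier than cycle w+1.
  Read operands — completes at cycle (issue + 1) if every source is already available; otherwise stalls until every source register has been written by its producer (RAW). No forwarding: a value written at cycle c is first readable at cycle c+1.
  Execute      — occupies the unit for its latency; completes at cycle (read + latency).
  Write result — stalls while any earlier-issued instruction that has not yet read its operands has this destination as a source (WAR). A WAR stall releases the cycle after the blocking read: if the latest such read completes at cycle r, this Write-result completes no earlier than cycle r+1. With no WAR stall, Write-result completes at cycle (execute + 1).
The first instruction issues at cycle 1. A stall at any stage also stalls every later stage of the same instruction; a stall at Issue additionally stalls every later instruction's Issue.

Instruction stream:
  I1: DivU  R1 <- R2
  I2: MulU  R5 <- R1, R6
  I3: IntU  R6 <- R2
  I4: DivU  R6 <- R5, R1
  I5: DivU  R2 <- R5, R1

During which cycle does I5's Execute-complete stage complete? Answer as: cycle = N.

t=1  issue I1 (DivU)
t=2  I1 read-ops | issue I2 (MulU)
t=3  issue I3 (IntU)
t=4  I3 read-ops
t=5  I3 finished on IntU
t=9  I1 finished on DivU
t=10  I1→R1
t=11  I2 read-ops
t=12  I3→R6
t=13  issue I4 (DivU)
t=14  I2 finished on MulU
t=15  I2→R5
t=16  I4 read-ops
t=23  I4 finished on DivU
t=24  I4→R6
t=25  issue I5 (DivU)
t=26  I5 read-ops
t=33  I5 finished on DivU
t=34  I5→R2

cycle = 33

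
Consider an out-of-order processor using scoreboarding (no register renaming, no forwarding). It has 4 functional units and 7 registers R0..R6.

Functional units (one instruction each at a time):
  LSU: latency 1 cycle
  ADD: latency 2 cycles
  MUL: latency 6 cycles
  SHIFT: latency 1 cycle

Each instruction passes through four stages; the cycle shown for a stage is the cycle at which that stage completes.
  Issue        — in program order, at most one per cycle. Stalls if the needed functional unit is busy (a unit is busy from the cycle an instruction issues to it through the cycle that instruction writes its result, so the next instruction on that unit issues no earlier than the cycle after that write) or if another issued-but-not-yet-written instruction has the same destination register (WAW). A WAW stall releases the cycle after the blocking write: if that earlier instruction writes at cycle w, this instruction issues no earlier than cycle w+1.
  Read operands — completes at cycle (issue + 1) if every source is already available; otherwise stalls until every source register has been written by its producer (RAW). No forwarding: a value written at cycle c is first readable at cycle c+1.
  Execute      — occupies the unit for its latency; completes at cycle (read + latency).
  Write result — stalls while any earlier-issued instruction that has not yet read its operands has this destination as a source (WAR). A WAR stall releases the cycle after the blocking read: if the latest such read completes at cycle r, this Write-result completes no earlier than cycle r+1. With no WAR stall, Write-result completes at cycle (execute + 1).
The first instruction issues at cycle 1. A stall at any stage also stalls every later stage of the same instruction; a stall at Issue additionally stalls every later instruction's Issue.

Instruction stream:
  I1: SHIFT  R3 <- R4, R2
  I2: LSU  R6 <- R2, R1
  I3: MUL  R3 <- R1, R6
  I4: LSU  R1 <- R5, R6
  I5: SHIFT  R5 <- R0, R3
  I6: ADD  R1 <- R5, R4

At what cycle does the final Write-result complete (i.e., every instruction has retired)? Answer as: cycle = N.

cycle = 20

cycle 1: I1 dispatched to SHIFT
cycle 2: I1 operands ready; I2 dispatched to LSU
cycle 3: I1 complete; I2 operands ready
cycle 4: R3←I1; I2 complete
cycle 5: R6←I2; I3 dispatched to MUL
cycle 6: I3 operands ready; I4 dispatched to LSU
cycle 7: I4 operands ready; I5 dispatched to SHIFT
cycle 8: I4 complete
cycle 9: R1←I4
cycle 10: I6 dispatched to ADD
cycle 12: I3 complete
cycle 13: R3←I3
cycle 14: I5 operands ready
cycle 15: I5 complete
cycle 16: R5←I5
cycle 17: I6 operands ready
cycle 19: I6 complete
cycle 20: R1←I6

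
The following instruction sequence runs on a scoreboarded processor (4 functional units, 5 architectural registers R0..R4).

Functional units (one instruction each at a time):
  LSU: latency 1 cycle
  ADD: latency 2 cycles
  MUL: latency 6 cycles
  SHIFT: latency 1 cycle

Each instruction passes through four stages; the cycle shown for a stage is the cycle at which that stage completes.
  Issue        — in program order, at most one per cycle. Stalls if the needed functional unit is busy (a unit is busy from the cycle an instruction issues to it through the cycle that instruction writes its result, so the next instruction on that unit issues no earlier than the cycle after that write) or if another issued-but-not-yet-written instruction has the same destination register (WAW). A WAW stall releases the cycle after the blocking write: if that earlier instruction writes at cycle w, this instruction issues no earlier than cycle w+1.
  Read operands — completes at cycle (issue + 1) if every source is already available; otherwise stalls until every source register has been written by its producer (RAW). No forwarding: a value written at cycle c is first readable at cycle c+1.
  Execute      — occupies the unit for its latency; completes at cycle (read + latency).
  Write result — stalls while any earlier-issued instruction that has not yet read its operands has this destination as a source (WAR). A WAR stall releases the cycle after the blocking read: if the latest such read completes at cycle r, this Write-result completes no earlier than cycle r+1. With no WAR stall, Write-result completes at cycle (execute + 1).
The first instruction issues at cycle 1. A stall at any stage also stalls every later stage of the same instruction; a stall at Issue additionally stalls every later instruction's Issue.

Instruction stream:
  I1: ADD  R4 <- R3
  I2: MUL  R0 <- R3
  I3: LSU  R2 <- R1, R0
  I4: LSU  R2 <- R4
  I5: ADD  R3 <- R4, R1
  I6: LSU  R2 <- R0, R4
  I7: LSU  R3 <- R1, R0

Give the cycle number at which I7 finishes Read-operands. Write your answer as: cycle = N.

c1: I1 dispatched to ADD
c2: I1 operands ready · I2 dispatched to MUL
c3: I2 operands ready · I3 dispatched to LSU
c4: I1 complete
c5: R4←I1
c9: I2 complete
c10: R0←I2
c11: I3 operands ready
c12: I3 complete
c13: R2←I3
c14: I4 dispatched to LSU
c15: I4 operands ready · I5 dispatched to ADD
c16: I4 complete · I5 operands ready
c17: R2←I4
c18: I5 complete · I6 dispatched to LSU
c19: R3←I5 · I6 operands ready
c20: I6 complete
c21: R2←I6
c22: I7 dispatched to LSU
c23: I7 operands ready
c24: I7 complete
c25: R3←I7

cycle = 23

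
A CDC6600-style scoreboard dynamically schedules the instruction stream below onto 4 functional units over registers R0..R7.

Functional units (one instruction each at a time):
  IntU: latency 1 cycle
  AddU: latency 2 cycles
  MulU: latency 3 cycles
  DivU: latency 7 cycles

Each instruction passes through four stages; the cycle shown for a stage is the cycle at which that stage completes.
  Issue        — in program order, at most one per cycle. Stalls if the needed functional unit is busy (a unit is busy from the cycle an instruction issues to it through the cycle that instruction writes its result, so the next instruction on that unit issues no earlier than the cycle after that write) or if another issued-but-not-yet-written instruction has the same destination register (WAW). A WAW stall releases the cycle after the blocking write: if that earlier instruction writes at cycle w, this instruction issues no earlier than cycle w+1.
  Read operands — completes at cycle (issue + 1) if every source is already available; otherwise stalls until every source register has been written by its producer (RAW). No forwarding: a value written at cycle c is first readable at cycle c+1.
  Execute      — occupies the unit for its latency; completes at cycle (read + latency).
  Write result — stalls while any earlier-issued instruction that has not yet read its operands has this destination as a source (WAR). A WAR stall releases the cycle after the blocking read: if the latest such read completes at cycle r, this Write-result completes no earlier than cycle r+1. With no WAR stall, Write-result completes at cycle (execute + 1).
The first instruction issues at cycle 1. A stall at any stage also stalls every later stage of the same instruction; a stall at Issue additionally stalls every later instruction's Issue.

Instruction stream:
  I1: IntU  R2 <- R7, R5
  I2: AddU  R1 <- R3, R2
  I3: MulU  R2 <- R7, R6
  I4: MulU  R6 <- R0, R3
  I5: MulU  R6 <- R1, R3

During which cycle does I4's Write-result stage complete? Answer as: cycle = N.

cycle = 16

I1  is:1  ro:2  ex:3  wr:4
I2  is:2  ro:5  ex:7  wr:8  — RAW R2: wait I1 write@4
I3  is:5  ro:6  ex:9  wr:10  — WAW R2: wait I1 write@4
I4  is:11  ro:12  ex:15  wr:16  — struct: MulU busy until I3 writes@10
I5  is:17  ro:18  ex:21  wr:22  — struct: MulU busy until I4 writes@16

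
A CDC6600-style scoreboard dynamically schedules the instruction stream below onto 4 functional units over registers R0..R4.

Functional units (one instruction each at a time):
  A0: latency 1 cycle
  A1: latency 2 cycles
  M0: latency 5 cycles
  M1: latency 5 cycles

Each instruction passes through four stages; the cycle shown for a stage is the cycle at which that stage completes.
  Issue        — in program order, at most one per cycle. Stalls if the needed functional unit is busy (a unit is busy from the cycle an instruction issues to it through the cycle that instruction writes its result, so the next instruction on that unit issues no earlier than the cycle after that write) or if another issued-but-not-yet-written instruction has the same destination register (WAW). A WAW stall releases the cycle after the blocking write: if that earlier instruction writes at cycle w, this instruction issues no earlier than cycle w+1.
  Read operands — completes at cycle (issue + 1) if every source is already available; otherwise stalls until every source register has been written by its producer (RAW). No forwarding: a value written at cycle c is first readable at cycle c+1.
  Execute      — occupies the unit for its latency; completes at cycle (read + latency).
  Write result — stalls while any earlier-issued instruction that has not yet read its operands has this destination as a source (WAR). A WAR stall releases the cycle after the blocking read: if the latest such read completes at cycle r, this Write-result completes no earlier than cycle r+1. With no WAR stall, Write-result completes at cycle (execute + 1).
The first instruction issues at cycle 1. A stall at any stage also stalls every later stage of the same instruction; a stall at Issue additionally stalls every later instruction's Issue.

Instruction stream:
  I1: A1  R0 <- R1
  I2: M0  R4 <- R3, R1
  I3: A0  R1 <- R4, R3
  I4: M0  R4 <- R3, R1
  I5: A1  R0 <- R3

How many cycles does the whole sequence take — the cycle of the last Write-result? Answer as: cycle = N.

1) issue 1, read 2, done 4, write 5
2) issue 2, read 3, done 8, write 9
3) issue 3, read 10, done 11, write 12  <RAW R4: wait I2 write@9>
4) issue 10, read 13, done 18, write 19  <struct: M0 busy until I2 writes@9 / RAW R1: wait I3 write@12>
5) issue 11, read 12, done 14, write 15

cycle = 19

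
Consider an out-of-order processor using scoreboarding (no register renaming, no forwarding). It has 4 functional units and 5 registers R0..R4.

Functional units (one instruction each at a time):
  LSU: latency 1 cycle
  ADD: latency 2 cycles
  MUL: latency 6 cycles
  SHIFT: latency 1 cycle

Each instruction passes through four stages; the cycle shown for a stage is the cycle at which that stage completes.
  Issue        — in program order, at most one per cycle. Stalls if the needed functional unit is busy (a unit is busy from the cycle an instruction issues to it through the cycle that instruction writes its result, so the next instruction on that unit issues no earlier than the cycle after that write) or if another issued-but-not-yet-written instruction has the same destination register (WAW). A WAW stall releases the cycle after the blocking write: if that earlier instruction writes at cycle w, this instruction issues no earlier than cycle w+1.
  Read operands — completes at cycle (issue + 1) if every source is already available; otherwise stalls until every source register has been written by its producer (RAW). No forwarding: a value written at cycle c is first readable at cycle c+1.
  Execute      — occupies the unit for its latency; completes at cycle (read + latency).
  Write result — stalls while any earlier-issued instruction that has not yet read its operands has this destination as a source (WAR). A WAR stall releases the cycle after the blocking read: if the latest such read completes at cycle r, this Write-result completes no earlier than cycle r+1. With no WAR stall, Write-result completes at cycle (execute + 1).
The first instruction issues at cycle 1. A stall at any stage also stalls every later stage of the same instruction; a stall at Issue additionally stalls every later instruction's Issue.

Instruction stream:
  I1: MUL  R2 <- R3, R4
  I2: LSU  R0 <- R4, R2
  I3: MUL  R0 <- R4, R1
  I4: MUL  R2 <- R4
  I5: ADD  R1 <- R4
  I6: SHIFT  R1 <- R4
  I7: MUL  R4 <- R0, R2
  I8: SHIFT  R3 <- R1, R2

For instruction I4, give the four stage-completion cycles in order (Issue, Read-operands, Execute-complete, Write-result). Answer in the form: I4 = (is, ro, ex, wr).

c1: I1 issues→MUL
c2: I1 reads, I2 issues→LSU
c8: I1 exec-done
c9: I1 writes R2
c10: I2 reads
c11: I2 exec-done
c12: I2 writes R0
c13: I3 issues→MUL
c14: I3 reads
c20: I3 exec-done
c21: I3 writes R0
c22: I4 issues→MUL
c23: I4 reads, I5 issues→ADD
c24: I5 reads
c26: I5 exec-done
c27: I5 writes R1
c28: I6 issues→SHIFT
c29: I4 exec-done, I6 reads
c30: I4 writes R2, I6 exec-done
c31: I6 writes R1, I7 issues→MUL
c32: I7 reads, I8 issues→SHIFT
c33: I8 reads
c34: I8 exec-done
c35: I8 writes R3
c38: I7 exec-done
c39: I7 writes R4

I4 = (22, 23, 29, 30)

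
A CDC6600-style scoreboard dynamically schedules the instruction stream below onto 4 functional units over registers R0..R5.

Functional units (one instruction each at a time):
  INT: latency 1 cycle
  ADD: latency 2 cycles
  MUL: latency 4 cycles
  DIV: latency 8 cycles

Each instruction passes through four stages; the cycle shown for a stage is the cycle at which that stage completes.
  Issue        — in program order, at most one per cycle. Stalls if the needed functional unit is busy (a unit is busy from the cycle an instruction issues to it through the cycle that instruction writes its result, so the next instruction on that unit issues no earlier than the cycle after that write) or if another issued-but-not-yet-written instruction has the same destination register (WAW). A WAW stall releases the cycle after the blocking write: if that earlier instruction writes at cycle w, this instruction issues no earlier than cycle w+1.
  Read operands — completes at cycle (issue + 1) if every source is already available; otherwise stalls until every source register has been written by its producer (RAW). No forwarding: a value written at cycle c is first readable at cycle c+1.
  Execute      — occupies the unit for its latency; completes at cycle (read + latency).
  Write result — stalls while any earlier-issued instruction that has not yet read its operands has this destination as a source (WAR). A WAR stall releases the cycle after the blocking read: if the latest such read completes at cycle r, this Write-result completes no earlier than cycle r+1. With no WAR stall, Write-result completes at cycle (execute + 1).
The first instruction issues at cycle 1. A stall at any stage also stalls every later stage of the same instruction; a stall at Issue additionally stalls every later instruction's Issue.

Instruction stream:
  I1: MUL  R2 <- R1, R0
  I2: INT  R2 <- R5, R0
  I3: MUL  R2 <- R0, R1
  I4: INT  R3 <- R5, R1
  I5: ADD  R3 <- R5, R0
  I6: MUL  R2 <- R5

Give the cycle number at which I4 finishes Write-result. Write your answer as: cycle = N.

[1] I1 issues→MUL
[2] I1 reads
[6] I1 exec-done
[7] I1 writes R2
[8] I2 issues→INT
[9] I2 reads
[10] I2 exec-done
[11] I2 writes R2
[12] I3 issues→MUL
[13] I3 reads, I4 issues→INT
[14] I4 reads
[15] I4 exec-done
[16] I4 writes R3
[17] I3 exec-done, I5 issues→ADD
[18] I3 writes R2, I5 reads
[19] I6 issues→MUL
[20] I5 exec-done, I6 reads
[21] I5 writes R3
[24] I6 exec-done
[25] I6 writes R2

cycle = 16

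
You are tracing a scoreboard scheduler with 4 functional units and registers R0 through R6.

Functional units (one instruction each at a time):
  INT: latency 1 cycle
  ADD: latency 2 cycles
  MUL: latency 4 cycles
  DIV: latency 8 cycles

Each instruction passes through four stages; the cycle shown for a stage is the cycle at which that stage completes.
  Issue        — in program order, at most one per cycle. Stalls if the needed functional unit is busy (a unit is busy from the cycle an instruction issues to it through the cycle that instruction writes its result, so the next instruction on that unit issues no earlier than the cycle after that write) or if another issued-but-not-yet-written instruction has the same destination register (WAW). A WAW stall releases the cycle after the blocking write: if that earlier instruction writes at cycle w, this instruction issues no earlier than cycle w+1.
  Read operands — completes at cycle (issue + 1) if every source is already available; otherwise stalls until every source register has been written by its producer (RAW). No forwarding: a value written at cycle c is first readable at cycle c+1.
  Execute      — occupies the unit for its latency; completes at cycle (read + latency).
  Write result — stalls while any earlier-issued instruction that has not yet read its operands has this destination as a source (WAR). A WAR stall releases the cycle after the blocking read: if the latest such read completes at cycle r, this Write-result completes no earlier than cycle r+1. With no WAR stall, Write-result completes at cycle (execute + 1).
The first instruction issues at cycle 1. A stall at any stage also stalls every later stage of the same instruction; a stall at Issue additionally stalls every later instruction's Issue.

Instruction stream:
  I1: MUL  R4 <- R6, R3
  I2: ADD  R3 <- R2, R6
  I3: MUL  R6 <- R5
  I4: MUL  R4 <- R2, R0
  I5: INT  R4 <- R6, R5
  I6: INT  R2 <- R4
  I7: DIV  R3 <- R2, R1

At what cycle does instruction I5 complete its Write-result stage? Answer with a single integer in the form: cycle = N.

cycle = 25

c1: issue I1 (MUL)
c2: I1 read-ops, issue I2 (ADD)
c3: I2 read-ops
c5: I2 finished on ADD
c6: I1 finished on MUL, I2→R3
c7: I1→R4
c8: issue I3 (MUL)
c9: I3 read-ops
c13: I3 finished on MUL
c14: I3→R6
c15: issue I4 (MUL)
c16: I4 read-ops
c20: I4 finished on MUL
c21: I4→R4
c22: issue I5 (INT)
c23: I5 read-ops
c24: I5 finished on INT
c25: I5→R4
c26: issue I6 (INT)
c27: I6 read-ops, issue I7 (DIV)
c28: I6 finished on INT
c29: I6→R2
c30: I7 read-ops
c38: I7 finished on DIV
c39: I7→R3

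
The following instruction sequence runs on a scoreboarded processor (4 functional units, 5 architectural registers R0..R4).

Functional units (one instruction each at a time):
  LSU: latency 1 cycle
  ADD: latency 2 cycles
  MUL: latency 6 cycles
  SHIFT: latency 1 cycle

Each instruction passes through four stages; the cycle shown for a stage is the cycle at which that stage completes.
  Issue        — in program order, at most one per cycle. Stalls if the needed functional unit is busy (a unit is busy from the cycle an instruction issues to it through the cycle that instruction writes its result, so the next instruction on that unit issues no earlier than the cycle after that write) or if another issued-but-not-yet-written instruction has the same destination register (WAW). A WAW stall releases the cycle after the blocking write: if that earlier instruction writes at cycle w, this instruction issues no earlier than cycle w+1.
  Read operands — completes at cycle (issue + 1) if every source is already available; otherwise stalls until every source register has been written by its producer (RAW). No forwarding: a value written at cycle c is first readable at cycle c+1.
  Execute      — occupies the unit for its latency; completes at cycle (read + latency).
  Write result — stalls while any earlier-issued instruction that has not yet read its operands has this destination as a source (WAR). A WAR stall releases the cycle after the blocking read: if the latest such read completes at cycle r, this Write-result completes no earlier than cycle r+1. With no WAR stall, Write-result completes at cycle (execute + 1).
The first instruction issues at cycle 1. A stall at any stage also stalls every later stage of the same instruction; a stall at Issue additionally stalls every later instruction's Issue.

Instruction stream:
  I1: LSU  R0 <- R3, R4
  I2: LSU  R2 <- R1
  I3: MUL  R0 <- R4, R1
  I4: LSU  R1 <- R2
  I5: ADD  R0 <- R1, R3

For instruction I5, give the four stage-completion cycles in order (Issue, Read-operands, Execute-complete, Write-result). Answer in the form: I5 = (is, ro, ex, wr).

I5 = (15, 16, 18, 19)

I1  is:1  ro:2  ex:3  wr:4
I2  is:5  ro:6  ex:7  wr:8  — struct: LSU busy until I1 writes@4
I3  is:6  ro:7  ex:13  wr:14
I4  is:9  ro:10  ex:11  wr:12  — struct: LSU busy until I2 writes@8
I5  is:15  ro:16  ex:18  wr:19  — WAW R0: wait I3 write@14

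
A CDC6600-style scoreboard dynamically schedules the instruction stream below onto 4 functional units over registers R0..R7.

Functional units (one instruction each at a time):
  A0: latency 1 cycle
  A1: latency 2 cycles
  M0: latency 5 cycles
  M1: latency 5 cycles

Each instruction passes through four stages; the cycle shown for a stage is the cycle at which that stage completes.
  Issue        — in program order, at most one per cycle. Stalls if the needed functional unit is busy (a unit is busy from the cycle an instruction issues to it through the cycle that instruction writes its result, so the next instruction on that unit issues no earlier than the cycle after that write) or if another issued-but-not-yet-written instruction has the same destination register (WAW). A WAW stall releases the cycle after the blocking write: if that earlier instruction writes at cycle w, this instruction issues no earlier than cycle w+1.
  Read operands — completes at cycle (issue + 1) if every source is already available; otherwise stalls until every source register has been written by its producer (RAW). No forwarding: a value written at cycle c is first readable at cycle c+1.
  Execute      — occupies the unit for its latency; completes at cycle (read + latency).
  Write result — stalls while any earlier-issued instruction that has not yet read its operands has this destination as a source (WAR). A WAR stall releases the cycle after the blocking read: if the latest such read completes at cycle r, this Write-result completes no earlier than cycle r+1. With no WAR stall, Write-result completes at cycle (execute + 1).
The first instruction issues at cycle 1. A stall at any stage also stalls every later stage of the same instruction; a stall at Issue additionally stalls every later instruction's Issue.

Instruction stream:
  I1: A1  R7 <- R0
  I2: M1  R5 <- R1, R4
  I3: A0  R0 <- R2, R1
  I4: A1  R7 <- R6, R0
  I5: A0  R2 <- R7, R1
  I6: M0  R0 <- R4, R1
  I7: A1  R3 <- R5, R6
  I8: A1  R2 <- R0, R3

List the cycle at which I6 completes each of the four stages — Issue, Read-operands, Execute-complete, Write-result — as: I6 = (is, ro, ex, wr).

I6 = (8, 9, 14, 15)

t=1  I1 issues→A1
t=2  I1 reads, I2 issues→M1
t=3  I2 reads, I3 issues→A0
t=4  I1 exec-done, I3 reads
t=5  I1 writes R7, I3 exec-done
t=6  I3 writes R0, I4 issues→A1
t=7  I4 reads, I5 issues→A0
t=8  I2 exec-done, I6 issues→M0
t=9  I2 writes R5, I4 exec-done, I6 reads
t=10  I4 writes R7
t=11  I5 reads, I7 issues→A1
t=12  I5 exec-done, I7 reads
t=13  I5 writes R2
t=14  I6 exec-done, I7 exec-done
t=15  I6 writes R0, I7 writes R3
t=16  I8 issues→A1
t=17  I8 reads
t=19  I8 exec-done
t=20  I8 writes R2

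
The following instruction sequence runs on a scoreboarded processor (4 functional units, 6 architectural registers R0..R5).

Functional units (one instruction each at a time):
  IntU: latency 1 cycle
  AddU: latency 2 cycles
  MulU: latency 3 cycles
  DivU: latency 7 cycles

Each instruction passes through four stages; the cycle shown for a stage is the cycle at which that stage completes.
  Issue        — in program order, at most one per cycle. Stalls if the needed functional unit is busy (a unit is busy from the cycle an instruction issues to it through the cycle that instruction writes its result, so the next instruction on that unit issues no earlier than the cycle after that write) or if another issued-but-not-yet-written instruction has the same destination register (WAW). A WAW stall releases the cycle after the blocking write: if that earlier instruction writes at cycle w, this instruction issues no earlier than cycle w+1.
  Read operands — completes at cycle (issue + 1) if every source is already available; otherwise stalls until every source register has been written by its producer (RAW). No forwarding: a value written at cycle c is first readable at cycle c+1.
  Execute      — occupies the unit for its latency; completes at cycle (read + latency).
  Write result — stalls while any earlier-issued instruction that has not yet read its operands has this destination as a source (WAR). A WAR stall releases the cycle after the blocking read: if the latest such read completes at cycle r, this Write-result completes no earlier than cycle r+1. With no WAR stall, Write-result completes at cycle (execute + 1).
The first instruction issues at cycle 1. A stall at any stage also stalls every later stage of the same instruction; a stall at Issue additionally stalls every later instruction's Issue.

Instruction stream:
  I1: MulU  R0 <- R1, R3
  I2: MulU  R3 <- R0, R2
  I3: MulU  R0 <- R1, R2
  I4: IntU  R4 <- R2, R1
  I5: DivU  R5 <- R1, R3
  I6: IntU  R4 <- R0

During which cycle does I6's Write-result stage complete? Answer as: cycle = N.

cycle = 21

c1: I1 issues→MulU
c2: I1 reads
c5: I1 exec-done
c6: I1 writes R0
c7: I2 issues→MulU
c8: I2 reads
c11: I2 exec-done
c12: I2 writes R3
c13: I3 issues→MulU
c14: I3 reads | I4 issues→IntU
c15: I4 reads | I5 issues→DivU
c16: I4 exec-done | I5 reads
c17: I3 exec-done | I4 writes R4
c18: I3 writes R0 | I6 issues→IntU
c19: I6 reads
c20: I6 exec-done
c21: I6 writes R4
c23: I5 exec-done
c24: I5 writes R5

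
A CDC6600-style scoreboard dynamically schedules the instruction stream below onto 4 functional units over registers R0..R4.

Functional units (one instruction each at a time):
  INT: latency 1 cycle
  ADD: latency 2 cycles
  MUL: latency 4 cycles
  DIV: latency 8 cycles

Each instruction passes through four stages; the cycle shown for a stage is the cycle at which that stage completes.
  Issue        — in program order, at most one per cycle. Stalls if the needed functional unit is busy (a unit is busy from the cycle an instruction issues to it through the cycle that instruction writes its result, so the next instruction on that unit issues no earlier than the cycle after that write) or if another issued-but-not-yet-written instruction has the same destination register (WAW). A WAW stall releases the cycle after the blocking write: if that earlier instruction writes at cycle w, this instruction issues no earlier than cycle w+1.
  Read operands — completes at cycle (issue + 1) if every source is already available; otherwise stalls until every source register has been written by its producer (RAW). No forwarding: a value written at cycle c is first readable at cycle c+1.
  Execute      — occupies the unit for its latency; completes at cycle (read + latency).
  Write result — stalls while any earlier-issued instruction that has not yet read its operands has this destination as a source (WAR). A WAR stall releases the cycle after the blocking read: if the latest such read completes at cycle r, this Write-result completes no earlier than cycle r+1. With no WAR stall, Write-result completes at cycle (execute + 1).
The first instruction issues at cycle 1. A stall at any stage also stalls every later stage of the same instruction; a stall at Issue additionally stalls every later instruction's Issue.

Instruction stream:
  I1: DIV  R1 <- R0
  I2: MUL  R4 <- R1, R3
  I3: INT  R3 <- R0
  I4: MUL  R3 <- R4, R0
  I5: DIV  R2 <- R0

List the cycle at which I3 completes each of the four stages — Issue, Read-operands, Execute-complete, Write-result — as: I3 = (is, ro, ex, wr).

I3 = (3, 4, 5, 13)

I1  is:1  ro:2  ex:10  wr:11
I2  is:2  ro:12  ex:16  wr:17  — RAW R1: wait I1 write@11
I3  is:3  ro:4  ex:5  wr:13  — WAR R3: wait I2 read@12
I4  is:18  ro:19  ex:23  wr:24  — struct: MUL busy until I2 writes@17
I5  is:19  ro:20  ex:28  wr:29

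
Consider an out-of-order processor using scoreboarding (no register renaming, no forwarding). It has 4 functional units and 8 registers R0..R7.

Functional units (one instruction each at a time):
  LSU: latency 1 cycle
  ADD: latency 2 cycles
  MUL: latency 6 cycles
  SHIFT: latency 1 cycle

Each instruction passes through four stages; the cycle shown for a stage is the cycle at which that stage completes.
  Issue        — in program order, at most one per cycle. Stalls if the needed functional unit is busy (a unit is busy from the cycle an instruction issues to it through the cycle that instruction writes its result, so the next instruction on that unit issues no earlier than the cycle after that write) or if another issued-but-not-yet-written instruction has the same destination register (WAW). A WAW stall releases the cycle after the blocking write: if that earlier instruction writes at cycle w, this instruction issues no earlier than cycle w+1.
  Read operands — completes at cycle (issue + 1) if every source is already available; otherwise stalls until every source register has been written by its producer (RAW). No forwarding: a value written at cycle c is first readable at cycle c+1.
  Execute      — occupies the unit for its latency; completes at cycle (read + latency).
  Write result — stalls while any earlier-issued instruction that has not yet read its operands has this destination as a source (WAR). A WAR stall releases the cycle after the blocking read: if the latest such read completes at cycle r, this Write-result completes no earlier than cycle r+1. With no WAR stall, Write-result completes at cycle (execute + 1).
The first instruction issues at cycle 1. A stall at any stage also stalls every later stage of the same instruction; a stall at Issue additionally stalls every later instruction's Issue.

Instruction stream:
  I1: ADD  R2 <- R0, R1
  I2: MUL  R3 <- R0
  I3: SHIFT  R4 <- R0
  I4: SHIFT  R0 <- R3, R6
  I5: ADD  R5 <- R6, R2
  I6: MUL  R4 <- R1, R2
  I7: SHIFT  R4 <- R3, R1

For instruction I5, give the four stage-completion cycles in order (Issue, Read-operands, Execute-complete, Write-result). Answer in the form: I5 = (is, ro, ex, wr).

I1  is:1  ro:2  ex:4  wr:5
I2  is:2  ro:3  ex:9  wr:10
I3  is:3  ro:4  ex:5  wr:6
I4  is:7  ro:11  ex:12  wr:13  — struct: SHIFT busy until I3 writes@6, RAW R3: wait I2 write@10
I5  is:8  ro:9  ex:11  wr:12
I6  is:11  ro:12  ex:18  wr:19  — struct: MUL busy until I2 writes@10
I7  is:20  ro:21  ex:22  wr:23  — WAW R4: wait I6 write@19

I5 = (8, 9, 11, 12)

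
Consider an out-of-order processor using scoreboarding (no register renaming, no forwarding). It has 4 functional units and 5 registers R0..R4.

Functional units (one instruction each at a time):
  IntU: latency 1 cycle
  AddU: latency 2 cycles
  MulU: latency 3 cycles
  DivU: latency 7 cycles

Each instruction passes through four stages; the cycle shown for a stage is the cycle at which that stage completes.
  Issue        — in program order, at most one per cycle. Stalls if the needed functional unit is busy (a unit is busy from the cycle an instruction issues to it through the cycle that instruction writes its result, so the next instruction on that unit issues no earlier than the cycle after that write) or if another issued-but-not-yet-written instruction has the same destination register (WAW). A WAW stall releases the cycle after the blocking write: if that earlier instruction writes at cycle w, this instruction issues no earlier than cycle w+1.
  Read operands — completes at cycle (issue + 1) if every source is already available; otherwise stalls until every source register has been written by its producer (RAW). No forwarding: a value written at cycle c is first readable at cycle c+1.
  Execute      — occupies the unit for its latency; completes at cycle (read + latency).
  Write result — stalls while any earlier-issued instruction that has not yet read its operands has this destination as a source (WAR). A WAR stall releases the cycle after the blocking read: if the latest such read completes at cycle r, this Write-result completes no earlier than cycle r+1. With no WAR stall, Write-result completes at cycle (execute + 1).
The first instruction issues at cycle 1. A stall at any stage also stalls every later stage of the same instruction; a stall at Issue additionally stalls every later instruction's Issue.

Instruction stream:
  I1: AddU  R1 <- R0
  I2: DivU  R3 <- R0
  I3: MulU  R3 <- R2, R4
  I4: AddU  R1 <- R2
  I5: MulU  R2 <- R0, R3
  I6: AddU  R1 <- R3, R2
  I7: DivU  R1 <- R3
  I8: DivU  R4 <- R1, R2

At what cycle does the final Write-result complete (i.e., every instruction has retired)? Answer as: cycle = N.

I1: IS=1 RO=2 EX=4 WR=5
I2: IS=2 RO=3 EX=10 WR=11
I3: IS=12 RO=13 EX=16 WR=17  [WAW R3: wait I2 write@11]
I4: IS=13 RO=14 EX=16 WR=17
I5: IS=18 RO=19 EX=22 WR=23  [struct: MulU busy until I3 writes@17]
I6: IS=19 RO=24 EX=26 WR=27  [RAW R2: wait I5 write@23]
I7: IS=28 RO=29 EX=36 WR=37  [WAW R1: wait I6 write@27]
I8: IS=38 RO=39 EX=46 WR=47  [struct: DivU busy until I7 writes@37]

cycle = 47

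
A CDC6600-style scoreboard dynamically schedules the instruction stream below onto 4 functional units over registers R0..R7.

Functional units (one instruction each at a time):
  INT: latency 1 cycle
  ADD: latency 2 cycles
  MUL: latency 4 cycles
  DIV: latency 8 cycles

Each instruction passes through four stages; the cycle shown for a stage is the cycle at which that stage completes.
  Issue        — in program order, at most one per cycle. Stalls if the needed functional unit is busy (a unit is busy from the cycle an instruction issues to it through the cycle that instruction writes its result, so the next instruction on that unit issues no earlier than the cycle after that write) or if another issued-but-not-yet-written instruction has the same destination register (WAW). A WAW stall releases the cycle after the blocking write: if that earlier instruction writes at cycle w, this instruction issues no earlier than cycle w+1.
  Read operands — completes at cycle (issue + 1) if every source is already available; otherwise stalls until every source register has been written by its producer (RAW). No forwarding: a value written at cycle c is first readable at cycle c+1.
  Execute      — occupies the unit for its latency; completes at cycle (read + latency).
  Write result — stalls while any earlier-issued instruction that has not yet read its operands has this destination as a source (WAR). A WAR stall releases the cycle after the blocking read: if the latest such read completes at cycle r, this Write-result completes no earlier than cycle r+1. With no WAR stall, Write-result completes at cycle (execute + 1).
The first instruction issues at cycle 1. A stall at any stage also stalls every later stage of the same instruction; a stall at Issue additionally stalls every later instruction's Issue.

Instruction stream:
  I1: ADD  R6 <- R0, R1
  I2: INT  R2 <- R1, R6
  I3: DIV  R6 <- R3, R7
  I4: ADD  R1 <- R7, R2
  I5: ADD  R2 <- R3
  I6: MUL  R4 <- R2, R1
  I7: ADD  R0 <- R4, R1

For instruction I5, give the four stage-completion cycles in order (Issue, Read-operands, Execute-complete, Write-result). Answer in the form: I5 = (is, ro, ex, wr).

[I1] 1/2/4/5
[I2] 2/6/7/8  (RAW R6: wait I1 write@5)
[I3] 6/7/15/16  (WAW R6: wait I1 write@5)
[I4] 7/9/11/12  (RAW R2: wait I2 write@8)
[I5] 13/14/16/17  (struct: ADD busy until I4 writes@12)
[I6] 14/18/22/23  (RAW R2: wait I5 write@17)
[I7] 18/24/26/27  (struct: ADD busy until I5 writes@17; RAW R4: wait I6 write@23)

I5 = (13, 14, 16, 17)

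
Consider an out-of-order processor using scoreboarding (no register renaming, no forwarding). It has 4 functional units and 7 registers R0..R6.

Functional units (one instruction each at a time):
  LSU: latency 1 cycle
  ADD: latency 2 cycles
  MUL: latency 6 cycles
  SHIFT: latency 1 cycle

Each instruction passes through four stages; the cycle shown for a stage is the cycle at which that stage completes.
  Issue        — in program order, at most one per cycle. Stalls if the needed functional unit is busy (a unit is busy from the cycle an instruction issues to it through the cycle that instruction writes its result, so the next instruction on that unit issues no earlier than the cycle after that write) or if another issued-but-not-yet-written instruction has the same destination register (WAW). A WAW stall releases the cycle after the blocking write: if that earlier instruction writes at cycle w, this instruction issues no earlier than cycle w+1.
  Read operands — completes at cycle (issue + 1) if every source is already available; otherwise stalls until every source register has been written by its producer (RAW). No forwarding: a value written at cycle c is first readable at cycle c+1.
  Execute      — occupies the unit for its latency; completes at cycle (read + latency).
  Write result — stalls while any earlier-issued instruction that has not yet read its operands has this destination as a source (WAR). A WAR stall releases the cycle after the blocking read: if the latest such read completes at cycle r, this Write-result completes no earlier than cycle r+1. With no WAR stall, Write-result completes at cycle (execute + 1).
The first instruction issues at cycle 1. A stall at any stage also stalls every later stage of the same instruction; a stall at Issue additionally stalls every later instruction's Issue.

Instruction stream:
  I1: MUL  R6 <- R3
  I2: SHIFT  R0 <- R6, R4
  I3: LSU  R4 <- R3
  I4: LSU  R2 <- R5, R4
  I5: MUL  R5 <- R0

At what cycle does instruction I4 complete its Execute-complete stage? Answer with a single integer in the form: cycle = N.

cycle = 14

t=1  issue I1 (MUL)
t=2  I1 read-ops, issue I2 (SHIFT)
t=3  issue I3 (LSU)
t=4  I3 read-ops
t=5  I3 finished on LSU
t=8  I1 finished on MUL
t=9  I1→R6
t=10  I2 read-ops
t=11  I2 finished on SHIFT, I3→R4
t=12  I2→R0, issue I4 (LSU)
t=13  I4 read-ops, issue I5 (MUL)
t=14  I4 finished on LSU, I5 read-ops
t=15  I4→R2
t=20  I5 finished on MUL
t=21  I5→R5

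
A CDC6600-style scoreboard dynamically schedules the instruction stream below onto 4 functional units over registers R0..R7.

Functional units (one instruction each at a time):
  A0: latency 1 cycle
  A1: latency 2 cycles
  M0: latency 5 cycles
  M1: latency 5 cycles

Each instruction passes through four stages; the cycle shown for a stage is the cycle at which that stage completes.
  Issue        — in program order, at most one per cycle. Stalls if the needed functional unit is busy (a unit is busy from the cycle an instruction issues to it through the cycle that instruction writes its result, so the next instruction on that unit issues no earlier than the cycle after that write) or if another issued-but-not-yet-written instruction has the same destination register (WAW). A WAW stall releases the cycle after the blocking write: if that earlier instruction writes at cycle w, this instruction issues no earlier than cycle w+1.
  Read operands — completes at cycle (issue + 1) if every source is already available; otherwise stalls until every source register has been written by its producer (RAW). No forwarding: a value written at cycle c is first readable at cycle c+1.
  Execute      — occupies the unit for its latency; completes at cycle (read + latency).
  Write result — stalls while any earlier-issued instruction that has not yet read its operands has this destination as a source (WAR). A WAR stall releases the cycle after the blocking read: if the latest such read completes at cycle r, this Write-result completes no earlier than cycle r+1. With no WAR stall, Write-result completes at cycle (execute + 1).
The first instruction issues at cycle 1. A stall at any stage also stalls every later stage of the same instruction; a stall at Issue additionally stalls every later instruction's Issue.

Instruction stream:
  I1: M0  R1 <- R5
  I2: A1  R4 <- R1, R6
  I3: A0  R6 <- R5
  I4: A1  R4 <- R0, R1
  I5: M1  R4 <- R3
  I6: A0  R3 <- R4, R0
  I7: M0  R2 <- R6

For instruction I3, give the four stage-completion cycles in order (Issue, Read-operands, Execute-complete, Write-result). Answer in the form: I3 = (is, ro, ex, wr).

[1] issue I1 (M0)
[2] I1 read-ops · issue I2 (A1)
[3] issue I3 (A0)
[4] I3 read-ops
[5] I3 finished on A0
[7] I1 finished on M0
[8] I1→R1
[9] I2 read-ops
[10] I3→R6
[11] I2 finished on A1
[12] I2→R4
[13] issue I4 (A1)
[14] I4 read-ops
[16] I4 finished on A1
[17] I4→R4
[18] issue I5 (M1)
[19] I5 read-ops · issue I6 (A0)
[20] issue I7 (M0)
[21] I7 read-ops
[24] I5 finished on M1
[25] I5→R4
[26] I6 read-ops · I7 finished on M0
[27] I6 finished on A0 · I7→R2
[28] I6→R3

I3 = (3, 4, 5, 10)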